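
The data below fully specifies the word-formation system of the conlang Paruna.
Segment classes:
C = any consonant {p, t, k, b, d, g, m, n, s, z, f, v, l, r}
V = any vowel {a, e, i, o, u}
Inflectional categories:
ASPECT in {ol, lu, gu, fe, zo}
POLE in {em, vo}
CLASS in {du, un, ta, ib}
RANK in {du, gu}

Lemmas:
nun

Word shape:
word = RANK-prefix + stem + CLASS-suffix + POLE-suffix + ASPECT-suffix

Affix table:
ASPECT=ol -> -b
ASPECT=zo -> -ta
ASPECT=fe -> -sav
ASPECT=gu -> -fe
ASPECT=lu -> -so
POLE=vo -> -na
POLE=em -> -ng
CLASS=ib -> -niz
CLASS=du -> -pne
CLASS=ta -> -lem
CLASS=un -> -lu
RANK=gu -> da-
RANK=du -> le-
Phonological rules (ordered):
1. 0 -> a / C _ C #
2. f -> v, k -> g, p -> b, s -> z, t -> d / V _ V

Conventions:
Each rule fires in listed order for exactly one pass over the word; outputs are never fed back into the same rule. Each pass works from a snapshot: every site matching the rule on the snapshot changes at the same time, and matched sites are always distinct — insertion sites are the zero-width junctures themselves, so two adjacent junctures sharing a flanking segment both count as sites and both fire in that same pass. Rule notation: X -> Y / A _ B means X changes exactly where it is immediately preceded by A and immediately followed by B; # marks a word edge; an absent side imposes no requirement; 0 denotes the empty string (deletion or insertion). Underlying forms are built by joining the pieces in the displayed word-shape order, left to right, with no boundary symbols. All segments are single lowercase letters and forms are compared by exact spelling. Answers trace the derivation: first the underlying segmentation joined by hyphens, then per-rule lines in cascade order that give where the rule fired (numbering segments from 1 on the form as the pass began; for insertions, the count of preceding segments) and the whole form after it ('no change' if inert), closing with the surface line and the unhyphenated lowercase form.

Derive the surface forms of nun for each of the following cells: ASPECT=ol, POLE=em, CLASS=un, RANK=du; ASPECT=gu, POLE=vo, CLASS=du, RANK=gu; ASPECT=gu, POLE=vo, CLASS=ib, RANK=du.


cell ASPECT=ol, POLE=em, CLASS=un, RANK=du:
underlying: le-nun-lu-ng-b
1. 0 -> a / C _ C #: inserts after position(s) 9: lenunlungab
2. f -> v, k -> g, p -> b, s -> z, t -> d / V _ V: no change
surface: lenunlungab

cell ASPECT=gu, POLE=vo, CLASS=du, RANK=gu:
underlying: da-nun-pne-na-fe
1. 0 -> a / C _ C #: no change
2. f -> v, k -> g, p -> b, s -> z, t -> d / V _ V: fires at position(s) 11: danunpnenave
surface: danunpnenave

cell ASPECT=gu, POLE=vo, CLASS=ib, RANK=du:
underlying: le-nun-niz-na-fe
1. 0 -> a / C _ C #: no change
2. f -> v, k -> g, p -> b, s -> z, t -> d / V _ V: fires at position(s) 11: lenunniznave
surface: lenunniznave


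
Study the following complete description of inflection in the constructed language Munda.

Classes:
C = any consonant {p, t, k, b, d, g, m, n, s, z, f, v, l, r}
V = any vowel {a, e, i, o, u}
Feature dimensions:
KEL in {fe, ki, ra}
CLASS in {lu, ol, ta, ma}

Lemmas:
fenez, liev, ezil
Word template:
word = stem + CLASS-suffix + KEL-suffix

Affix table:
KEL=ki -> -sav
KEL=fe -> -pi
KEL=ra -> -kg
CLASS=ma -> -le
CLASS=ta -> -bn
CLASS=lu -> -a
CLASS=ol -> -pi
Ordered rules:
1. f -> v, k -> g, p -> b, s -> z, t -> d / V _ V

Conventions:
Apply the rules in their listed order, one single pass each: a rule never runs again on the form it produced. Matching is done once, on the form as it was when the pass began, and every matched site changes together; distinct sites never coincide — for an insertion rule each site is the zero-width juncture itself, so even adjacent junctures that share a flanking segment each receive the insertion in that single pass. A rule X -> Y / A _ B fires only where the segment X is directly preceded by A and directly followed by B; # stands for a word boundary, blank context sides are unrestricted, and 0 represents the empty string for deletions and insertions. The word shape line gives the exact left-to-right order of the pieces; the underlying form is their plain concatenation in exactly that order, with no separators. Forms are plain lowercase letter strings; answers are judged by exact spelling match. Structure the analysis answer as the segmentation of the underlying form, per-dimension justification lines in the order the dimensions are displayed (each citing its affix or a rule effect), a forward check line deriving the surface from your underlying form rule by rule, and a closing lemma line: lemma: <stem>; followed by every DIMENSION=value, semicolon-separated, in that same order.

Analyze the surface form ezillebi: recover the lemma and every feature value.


underlying: ezil-le-pi
KEL=fe - signalled by the affix -pi
CLASS=ma - signalled by the affix -le
check: ezillepi -> ezillebi
lemma: ezil; KEL=fe; CLASS=ma


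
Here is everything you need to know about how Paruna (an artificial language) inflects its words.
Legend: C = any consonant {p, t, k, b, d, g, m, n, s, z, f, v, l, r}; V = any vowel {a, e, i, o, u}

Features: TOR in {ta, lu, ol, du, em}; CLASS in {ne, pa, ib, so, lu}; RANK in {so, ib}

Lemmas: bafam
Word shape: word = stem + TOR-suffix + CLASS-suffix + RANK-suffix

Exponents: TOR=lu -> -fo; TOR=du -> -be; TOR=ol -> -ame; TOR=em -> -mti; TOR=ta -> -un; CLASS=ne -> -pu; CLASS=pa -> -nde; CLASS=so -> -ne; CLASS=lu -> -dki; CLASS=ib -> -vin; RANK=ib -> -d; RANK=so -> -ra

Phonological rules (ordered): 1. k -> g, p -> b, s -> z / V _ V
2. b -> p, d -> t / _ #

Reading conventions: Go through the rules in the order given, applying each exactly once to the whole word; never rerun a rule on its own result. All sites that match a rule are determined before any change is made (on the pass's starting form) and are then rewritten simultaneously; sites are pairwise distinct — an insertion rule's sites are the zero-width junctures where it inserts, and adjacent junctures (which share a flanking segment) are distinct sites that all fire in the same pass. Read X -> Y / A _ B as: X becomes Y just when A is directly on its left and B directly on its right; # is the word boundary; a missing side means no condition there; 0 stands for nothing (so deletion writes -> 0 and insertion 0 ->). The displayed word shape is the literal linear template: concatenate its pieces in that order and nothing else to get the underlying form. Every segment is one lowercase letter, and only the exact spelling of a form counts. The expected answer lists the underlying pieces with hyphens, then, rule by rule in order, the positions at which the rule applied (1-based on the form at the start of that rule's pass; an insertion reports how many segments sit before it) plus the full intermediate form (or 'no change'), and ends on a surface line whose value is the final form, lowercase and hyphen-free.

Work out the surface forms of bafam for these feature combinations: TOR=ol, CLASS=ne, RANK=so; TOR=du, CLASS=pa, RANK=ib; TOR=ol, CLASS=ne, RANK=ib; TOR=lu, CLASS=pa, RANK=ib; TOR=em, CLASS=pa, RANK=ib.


cell TOR=ol, CLASS=ne, RANK=so:
underlying: bafam-ame-pu-ra
1. k -> g, p -> b, s -> z / V _ V: fires at position(s) 9: bafamamebura
2. b -> p, d -> t / _ #: no change
surface: bafamamebura

cell TOR=du, CLASS=pa, RANK=ib:
underlying: bafam-be-nde-d
1. k -> g, p -> b, s -> z / V _ V: no change
2. b -> p, d -> t / _ #: fires at position(s) 11: bafambendet
surface: bafambendet

cell TOR=ol, CLASS=ne, RANK=ib:
underlying: bafam-ame-pu-d
1. k -> g, p -> b, s -> z / V _ V: fires at position(s) 9: bafamamebud
2. b -> p, d -> t / _ #: fires at position(s) 11: bafamamebut
surface: bafamamebut

cell TOR=lu, CLASS=pa, RANK=ib:
underlying: bafam-fo-nde-d
1. k -> g, p -> b, s -> z / V _ V: no change
2. b -> p, d -> t / _ #: fires at position(s) 11: bafamfondet
surface: bafamfondet

cell TOR=em, CLASS=pa, RANK=ib:
underlying: bafam-mti-nde-d
1. k -> g, p -> b, s -> z / V _ V: no change
2. b -> p, d -> t / _ #: fires at position(s) 12: bafammtindet
surface: bafammtindet


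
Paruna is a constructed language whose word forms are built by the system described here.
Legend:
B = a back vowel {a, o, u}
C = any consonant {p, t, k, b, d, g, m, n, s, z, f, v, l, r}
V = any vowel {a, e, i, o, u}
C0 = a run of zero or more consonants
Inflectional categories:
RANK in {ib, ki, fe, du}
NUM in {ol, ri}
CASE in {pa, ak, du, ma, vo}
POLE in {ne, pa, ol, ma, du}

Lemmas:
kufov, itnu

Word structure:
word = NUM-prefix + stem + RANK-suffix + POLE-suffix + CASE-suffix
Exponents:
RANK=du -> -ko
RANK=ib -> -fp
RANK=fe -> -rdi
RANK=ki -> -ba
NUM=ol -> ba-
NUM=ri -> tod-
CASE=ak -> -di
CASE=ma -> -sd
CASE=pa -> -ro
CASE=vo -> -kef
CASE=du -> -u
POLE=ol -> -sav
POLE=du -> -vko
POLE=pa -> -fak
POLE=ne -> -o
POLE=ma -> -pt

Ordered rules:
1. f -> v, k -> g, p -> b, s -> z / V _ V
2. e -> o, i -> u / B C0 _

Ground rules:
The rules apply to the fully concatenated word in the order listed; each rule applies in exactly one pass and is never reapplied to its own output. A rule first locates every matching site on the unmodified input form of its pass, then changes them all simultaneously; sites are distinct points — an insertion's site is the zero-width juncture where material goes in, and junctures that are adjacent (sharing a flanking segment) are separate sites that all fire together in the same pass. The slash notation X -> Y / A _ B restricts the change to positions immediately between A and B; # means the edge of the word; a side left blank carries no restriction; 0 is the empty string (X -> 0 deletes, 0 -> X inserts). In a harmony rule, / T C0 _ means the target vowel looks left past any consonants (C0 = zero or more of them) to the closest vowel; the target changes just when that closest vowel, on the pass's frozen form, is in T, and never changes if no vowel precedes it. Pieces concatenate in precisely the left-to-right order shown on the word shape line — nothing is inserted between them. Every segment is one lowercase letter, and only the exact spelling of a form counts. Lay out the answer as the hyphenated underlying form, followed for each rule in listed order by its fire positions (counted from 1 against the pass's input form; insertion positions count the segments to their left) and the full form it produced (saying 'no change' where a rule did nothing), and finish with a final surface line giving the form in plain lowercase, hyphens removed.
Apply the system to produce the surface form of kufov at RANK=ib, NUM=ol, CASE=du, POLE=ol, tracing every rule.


underlying: ba-kufov-fp-sav-u
1. f -> v, k -> g, p -> b, s -> z / V _ V: fires at position(s) 3, 5: baguvovfpsavu
2. e -> o, i -> u / B C0 _: no change
surface: baguvovfpsavu


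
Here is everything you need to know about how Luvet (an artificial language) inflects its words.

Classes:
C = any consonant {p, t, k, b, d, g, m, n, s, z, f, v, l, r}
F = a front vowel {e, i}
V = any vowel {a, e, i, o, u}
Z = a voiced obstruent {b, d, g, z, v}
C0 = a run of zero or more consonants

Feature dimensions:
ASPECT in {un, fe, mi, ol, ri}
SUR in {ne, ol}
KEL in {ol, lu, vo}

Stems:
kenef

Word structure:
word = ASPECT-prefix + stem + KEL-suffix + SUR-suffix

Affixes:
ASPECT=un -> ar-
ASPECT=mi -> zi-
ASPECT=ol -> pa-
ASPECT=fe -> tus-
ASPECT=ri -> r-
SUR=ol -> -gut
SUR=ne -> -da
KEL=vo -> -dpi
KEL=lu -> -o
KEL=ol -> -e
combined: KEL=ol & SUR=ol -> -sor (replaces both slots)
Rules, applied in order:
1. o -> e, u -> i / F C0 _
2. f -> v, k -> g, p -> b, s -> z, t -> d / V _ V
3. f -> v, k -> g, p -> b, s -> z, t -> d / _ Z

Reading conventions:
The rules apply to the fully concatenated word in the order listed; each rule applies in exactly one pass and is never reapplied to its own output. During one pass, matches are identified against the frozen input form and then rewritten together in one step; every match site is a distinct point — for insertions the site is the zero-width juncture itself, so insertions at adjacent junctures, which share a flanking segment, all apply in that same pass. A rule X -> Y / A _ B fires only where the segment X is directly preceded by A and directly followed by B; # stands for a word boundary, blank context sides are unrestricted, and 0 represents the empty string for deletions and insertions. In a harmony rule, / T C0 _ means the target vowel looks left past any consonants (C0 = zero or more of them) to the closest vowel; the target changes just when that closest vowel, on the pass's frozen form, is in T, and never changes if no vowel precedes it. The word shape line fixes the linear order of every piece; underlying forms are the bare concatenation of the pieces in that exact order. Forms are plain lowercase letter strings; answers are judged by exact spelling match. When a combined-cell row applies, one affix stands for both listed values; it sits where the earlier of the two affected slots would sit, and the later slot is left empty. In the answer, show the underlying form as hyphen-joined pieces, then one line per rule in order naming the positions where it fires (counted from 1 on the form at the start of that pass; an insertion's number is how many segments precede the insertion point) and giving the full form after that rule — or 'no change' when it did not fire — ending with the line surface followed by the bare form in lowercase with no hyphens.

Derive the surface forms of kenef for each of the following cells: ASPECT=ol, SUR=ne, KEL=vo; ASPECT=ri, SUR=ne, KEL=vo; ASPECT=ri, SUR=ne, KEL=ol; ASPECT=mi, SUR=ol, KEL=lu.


cell ASPECT=ol, SUR=ne, KEL=vo:
underlying: pa-kenef-dpi-da
1. o -> e, u -> i / F C0 _: no change
2. f -> v, k -> g, p -> b, s -> z, t -> d / V _ V: fires at position(s) 3: pagenefdpida
3. f -> v, k -> g, p -> b, s -> z, t -> d / _ Z: fires at position(s) 7: pagenevdpida
surface: pagenevdpida

cell ASPECT=ri, SUR=ne, KEL=vo:
underlying: r-kenef-dpi-da
1. o -> e, u -> i / F C0 _: no change
2. f -> v, k -> g, p -> b, s -> z, t -> d / V _ V: no change
3. f -> v, k -> g, p -> b, s -> z, t -> d / _ Z: fires at position(s) 6: rkenevdpida
surface: rkenevdpida

cell ASPECT=ri, SUR=ne, KEL=ol:
underlying: r-kenef-e-da
1. o -> e, u -> i / F C0 _: no change
2. f -> v, k -> g, p -> b, s -> z, t -> d / V _ V: fires at position(s) 6: rkeneveda
3. f -> v, k -> g, p -> b, s -> z, t -> d / _ Z: no change
surface: rkeneveda

cell ASPECT=mi, SUR=ol, KEL=lu:
underlying: zi-kenef-o-gut
1. o -> e, u -> i / F C0 _: fires at position(s) 8: zikenefegut
2. f -> v, k -> g, p -> b, s -> z, t -> d / V _ V: fires at position(s) 3, 7: zigenevegut
3. f -> v, k -> g, p -> b, s -> z, t -> d / _ Z: no change
surface: zigenevegut


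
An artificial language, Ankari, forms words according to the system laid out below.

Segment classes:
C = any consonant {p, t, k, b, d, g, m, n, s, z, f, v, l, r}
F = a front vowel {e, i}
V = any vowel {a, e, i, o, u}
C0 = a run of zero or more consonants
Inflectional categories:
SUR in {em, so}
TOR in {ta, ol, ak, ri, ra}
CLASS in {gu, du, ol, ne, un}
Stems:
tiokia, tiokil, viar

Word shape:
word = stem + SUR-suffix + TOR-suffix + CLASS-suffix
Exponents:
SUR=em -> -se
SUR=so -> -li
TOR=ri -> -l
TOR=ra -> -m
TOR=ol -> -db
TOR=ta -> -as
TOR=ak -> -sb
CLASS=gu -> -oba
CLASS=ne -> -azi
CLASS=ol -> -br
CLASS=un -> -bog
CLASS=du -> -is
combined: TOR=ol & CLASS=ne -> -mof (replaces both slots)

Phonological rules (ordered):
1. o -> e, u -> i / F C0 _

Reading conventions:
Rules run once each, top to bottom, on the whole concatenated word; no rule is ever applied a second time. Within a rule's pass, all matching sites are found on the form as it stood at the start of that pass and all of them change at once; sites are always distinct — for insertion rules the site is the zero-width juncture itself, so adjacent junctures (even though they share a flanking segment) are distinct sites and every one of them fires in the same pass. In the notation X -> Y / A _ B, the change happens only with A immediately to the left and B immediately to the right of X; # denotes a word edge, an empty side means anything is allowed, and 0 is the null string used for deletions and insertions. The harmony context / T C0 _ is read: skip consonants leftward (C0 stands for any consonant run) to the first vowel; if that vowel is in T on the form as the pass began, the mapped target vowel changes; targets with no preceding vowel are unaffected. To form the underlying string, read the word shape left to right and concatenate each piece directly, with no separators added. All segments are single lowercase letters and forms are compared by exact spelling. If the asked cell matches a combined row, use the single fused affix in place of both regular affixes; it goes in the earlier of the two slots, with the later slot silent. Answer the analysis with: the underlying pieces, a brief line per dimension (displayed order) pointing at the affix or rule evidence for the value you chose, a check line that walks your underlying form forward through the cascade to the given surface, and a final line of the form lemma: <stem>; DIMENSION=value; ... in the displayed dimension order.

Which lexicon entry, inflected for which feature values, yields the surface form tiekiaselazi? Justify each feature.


underlying: tiokia-se-l-azi
SUR=em - signalled by the affix -se
TOR=ri - signalled by the affix -l
CLASS=ne - signalled by the affix -azi
check: tiokiaselazi -> tiekiaselazi
lemma: tiokia; SUR=em; TOR=ri; CLASS=ne


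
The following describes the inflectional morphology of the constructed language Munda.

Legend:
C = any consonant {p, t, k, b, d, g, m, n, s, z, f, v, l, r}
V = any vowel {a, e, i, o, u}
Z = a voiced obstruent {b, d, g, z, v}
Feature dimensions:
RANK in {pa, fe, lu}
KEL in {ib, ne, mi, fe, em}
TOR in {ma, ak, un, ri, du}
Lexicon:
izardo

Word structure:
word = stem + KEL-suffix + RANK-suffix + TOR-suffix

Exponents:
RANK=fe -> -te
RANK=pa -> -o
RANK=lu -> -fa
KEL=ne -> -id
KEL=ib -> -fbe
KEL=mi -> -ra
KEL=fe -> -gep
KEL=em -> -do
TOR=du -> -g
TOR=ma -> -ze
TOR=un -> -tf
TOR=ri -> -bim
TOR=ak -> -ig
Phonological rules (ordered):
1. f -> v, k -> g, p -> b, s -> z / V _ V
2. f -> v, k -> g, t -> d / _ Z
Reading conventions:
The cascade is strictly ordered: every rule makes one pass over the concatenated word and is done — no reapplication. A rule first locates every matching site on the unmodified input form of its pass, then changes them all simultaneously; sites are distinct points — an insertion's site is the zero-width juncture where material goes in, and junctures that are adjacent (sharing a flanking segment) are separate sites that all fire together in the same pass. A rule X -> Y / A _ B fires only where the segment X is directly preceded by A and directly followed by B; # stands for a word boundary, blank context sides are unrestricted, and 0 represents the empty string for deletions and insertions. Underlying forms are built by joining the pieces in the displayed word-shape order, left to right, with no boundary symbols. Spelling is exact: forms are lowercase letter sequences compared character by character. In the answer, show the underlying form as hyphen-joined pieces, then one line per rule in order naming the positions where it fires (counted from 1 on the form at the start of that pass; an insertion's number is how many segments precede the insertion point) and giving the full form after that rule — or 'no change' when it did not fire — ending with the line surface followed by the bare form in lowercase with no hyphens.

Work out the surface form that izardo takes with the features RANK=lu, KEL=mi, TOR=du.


underlying: izardo-ra-fa-g
1. f -> v, k -> g, p -> b, s -> z / V _ V: fires at position(s) 9: izardoravag
2. f -> v, k -> g, t -> d / _ Z: no change
surface: izardoravag


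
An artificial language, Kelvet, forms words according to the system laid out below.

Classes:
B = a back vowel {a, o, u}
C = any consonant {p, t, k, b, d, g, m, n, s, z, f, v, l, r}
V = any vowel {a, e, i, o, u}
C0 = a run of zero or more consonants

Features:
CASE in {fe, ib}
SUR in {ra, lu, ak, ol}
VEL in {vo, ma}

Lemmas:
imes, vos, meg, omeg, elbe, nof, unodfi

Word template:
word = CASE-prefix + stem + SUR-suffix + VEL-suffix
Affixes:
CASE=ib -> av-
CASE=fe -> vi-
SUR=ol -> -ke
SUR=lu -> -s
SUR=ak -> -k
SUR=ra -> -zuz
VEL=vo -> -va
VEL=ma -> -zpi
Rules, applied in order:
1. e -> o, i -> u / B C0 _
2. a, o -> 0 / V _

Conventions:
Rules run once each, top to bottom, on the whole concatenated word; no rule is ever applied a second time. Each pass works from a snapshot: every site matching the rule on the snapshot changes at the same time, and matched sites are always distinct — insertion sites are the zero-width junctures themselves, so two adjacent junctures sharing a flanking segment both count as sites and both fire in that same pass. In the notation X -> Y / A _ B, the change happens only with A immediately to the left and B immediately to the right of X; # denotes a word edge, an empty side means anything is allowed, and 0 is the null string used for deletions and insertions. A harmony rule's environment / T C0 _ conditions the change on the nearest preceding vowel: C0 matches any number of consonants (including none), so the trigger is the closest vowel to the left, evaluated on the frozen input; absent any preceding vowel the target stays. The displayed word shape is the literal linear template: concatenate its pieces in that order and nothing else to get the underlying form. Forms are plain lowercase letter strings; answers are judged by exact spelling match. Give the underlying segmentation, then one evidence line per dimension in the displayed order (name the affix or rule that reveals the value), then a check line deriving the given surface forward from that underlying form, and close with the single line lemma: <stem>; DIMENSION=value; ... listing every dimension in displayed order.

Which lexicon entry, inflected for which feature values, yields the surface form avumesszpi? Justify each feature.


underlying: av-imes-s-zpi
CASE=ib - signalled by the affix av-
SUR=lu - signalled by the affix -s
VEL=ma - signalled by the affix -zpi
check: avimesszpi -> avumesszpi -> avumesszpi
lemma: imes; CASE=ib; SUR=lu; VEL=ma


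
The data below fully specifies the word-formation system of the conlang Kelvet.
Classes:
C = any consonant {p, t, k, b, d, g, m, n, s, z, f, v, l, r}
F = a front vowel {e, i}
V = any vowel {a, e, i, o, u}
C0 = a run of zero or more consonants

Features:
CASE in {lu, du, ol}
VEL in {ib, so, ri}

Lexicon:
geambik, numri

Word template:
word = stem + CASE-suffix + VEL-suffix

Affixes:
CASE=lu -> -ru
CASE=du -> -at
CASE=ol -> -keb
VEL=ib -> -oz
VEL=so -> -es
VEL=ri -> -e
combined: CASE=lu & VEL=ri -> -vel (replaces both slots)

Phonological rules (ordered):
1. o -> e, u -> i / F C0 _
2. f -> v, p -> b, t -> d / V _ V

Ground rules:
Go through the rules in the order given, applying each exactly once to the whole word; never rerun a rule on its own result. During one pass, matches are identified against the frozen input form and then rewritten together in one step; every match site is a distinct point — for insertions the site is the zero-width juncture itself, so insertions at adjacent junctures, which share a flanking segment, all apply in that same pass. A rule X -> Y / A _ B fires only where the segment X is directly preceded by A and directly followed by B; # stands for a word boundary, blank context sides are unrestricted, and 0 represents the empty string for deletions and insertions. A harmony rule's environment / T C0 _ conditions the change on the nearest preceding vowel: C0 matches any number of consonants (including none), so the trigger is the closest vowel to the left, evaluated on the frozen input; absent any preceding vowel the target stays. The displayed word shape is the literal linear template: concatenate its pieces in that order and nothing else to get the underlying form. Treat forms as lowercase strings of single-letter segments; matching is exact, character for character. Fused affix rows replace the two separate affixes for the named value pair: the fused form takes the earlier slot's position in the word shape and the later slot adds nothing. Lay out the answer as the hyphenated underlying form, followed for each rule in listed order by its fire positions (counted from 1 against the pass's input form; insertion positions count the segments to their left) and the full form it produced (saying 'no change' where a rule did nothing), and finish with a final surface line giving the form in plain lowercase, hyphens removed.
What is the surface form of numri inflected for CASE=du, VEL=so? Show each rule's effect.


underlying: numri-at-es
1. o -> e, u -> i / F C0 _: no change
2. f -> v, p -> b, t -> d / V _ V: fires at position(s) 7: numriades
surface: numriades


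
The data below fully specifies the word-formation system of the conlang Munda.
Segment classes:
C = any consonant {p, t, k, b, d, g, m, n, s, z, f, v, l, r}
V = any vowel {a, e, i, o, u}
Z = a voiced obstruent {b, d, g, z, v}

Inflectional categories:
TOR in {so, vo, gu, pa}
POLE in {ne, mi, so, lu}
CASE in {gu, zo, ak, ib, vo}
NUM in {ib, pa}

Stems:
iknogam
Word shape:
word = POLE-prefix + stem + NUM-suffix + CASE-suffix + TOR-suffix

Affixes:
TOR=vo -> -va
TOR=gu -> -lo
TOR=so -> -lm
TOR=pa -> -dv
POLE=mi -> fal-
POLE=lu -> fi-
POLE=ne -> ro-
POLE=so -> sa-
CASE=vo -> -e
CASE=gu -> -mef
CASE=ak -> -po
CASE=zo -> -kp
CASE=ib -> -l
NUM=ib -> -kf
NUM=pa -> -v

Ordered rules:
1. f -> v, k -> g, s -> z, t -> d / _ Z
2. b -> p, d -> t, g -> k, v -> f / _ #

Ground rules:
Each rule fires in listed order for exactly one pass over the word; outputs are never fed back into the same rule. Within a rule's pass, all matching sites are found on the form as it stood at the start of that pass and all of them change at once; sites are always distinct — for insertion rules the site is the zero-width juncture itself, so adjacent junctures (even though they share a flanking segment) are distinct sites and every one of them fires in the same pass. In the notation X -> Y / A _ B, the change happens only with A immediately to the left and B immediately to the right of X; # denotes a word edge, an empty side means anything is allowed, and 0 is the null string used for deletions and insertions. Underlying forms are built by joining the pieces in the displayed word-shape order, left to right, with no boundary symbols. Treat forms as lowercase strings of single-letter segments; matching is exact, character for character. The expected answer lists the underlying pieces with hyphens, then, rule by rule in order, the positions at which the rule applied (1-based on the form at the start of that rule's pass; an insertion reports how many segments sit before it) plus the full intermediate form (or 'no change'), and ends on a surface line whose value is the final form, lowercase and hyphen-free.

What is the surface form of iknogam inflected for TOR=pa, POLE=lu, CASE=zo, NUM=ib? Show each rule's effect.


underlying: fi-iknogam-kf-kp-dv
1. f -> v, k -> g, s -> z, t -> d / _ Z: no change
2. b -> p, d -> t, g -> k, v -> f / _ #: fires at position(s) 15: fiiknogamkfkpdf
surface: fiiknogamkfkpdf


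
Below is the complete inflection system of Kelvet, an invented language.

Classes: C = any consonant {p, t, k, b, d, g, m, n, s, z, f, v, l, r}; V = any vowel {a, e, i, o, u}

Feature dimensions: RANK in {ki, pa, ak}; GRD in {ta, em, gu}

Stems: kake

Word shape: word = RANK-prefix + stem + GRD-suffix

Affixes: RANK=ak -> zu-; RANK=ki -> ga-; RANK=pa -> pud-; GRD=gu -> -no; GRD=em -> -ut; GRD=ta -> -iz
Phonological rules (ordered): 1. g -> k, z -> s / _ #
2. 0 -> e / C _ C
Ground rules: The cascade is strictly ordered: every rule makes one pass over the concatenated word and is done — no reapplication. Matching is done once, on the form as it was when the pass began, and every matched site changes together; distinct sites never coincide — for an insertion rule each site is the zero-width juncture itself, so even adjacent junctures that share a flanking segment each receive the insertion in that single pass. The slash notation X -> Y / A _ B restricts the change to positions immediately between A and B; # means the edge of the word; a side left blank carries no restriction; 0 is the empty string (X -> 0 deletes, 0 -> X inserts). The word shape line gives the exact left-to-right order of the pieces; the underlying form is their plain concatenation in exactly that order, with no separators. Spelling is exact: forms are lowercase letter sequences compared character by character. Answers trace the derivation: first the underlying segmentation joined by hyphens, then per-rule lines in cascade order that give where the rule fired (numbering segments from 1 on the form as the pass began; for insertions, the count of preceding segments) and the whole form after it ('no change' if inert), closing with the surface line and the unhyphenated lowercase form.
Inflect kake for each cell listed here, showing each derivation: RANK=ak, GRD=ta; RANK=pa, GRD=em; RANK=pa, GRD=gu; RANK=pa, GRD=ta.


cell RANK=ak, GRD=ta:
underlying: zu-kake-iz
1. g -> k, z -> s / _ #: fires at position(s) 8: zukakeis
2. 0 -> e / C _ C: no change
surface: zukakeis

cell RANK=pa, GRD=em:
underlying: pud-kake-ut
1. g -> k, z -> s / _ #: no change
2. 0 -> e / C _ C: inserts after position(s) 3: pudekakeut
surface: pudekakeut

cell RANK=pa, GRD=gu:
underlying: pud-kake-no
1. g -> k, z -> s / _ #: no change
2. 0 -> e / C _ C: inserts after position(s) 3: pudekakeno
surface: pudekakeno

cell RANK=pa, GRD=ta:
underlying: pud-kake-iz
1. g -> k, z -> s / _ #: fires at position(s) 9: pudkakeis
2. 0 -> e / C _ C: inserts after position(s) 3: pudekakeis
surface: pudekakeis


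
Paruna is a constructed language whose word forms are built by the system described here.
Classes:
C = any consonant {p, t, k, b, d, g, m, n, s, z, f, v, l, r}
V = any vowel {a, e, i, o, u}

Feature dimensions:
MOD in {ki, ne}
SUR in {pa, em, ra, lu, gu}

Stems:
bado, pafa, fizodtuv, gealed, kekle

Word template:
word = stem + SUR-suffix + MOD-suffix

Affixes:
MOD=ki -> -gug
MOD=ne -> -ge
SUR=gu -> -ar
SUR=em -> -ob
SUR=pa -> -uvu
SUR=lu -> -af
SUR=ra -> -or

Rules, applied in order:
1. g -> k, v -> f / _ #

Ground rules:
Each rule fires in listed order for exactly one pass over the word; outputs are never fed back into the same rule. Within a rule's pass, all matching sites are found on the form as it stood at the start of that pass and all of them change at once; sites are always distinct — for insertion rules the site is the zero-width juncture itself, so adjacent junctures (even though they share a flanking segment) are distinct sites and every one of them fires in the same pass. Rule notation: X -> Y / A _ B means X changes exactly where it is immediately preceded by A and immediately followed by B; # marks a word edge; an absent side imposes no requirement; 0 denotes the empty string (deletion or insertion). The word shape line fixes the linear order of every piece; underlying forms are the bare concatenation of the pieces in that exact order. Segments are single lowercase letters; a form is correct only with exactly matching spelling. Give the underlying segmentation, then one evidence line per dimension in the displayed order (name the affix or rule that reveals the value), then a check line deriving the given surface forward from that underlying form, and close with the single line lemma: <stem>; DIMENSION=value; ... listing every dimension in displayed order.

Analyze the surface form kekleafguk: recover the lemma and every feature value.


underlying: kekle-af-gug
MOD=ki - signalled by the affix -gug
SUR=lu - signalled by the affix -af
check: kekleafgug -> kekleafguk
lemma: kekle; MOD=ki; SUR=lu


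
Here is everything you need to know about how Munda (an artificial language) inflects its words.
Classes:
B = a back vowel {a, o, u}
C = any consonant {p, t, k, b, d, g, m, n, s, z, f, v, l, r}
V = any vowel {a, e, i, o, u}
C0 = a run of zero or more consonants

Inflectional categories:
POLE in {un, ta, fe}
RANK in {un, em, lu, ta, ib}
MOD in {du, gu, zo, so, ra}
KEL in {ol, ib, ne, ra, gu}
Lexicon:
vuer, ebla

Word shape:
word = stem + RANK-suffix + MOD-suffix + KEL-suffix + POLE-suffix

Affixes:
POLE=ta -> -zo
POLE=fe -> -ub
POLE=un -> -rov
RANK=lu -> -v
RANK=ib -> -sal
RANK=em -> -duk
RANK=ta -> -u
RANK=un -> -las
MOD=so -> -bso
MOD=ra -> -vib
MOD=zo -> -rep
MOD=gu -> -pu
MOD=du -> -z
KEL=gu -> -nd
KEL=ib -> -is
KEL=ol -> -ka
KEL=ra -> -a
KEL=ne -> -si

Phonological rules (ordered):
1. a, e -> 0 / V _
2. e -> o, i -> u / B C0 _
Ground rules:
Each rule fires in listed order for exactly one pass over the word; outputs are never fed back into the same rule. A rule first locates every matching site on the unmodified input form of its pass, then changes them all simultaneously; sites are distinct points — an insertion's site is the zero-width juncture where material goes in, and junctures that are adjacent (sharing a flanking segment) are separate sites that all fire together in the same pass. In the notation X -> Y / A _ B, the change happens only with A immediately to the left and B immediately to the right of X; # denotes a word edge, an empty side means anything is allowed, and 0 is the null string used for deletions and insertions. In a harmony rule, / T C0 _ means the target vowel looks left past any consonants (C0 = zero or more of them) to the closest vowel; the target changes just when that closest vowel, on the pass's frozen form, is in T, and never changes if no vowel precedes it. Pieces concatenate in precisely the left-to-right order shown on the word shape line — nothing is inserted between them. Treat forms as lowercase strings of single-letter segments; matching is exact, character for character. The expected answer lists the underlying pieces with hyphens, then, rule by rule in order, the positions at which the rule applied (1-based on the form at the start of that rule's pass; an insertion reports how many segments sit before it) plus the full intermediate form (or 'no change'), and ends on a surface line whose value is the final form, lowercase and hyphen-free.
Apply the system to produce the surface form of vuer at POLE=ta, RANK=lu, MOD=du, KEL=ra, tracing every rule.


underlying: vuer-v-z-a-zo
1. a, e -> 0 / V _: fires at position(s) 3: vurvzazo
2. e -> o, i -> u / B C0 _: no change
surface: vurvzazo


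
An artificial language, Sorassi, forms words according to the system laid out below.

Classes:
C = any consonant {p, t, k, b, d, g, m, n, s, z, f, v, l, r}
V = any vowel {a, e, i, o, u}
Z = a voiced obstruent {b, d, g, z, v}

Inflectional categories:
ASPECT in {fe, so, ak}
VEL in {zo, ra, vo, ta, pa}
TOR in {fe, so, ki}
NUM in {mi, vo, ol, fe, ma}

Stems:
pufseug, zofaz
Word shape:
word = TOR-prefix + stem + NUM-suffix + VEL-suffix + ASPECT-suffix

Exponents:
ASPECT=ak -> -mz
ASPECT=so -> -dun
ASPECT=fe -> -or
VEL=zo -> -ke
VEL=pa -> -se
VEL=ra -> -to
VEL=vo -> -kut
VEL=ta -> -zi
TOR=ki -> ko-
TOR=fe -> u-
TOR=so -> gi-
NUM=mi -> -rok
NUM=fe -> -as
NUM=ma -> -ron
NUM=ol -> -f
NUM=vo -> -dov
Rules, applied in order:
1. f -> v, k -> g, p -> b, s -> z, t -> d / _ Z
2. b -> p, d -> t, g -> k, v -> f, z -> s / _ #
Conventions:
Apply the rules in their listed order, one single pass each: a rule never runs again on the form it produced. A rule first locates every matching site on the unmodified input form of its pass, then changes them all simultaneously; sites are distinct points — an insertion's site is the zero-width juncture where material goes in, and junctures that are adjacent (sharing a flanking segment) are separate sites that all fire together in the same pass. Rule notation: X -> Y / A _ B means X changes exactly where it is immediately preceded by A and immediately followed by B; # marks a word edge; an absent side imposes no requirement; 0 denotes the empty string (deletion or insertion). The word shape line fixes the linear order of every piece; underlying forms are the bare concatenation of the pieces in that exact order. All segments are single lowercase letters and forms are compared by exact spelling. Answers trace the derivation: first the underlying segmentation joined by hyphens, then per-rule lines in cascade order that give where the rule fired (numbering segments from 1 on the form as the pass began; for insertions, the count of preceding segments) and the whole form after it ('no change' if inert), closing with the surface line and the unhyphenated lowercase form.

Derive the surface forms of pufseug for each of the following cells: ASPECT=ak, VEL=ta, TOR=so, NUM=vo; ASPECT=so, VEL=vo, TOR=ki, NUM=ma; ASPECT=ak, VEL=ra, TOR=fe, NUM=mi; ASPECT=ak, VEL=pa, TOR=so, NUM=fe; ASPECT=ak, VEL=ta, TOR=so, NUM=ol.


cell ASPECT=ak, VEL=ta, TOR=so, NUM=vo:
underlying: gi-pufseug-dov-zi-mz
1. f -> v, k -> g, p -> b, s -> z, t -> d / _ Z: no change
2. b -> p, d -> t, g -> k, v -> f, z -> s / _ #: fires at position(s) 16: gipufseugdovzims
surface: gipufseugdovzims

cell ASPECT=so, VEL=vo, TOR=ki, NUM=ma:
underlying: ko-pufseug-ron-kut-dun
1. f -> v, k -> g, p -> b, s -> z, t -> d / _ Z: fires at position(s) 15: kopufseugronkuddun
2. b -> p, d -> t, g -> k, v -> f, z -> s / _ #: no change
surface: kopufseugronkuddun

cell ASPECT=ak, VEL=ra, TOR=fe, NUM=mi:
underlying: u-pufseug-rok-to-mz
1. f -> v, k -> g, p -> b, s -> z, t -> d / _ Z: no change
2. b -> p, d -> t, g -> k, v -> f, z -> s / _ #: fires at position(s) 15: upufseugroktoms
surface: upufseugroktoms

cell ASPECT=ak, VEL=pa, TOR=so, NUM=fe:
underlying: gi-pufseug-as-se-mz
1. f -> v, k -> g, p -> b, s -> z, t -> d / _ Z: no change
2. b -> p, d -> t, g -> k, v -> f, z -> s / _ #: fires at position(s) 15: gipufseugassems
surface: gipufseugassems

cell ASPECT=ak, VEL=ta, TOR=so, NUM=ol:
underlying: gi-pufseug-f-zi-mz
1. f -> v, k -> g, p -> b, s -> z, t -> d / _ Z: fires at position(s) 10: gipufseugvzimz
2. b -> p, d -> t, g -> k, v -> f, z -> s / _ #: fires at position(s) 14: gipufseugvzims
surface: gipufseugvzims


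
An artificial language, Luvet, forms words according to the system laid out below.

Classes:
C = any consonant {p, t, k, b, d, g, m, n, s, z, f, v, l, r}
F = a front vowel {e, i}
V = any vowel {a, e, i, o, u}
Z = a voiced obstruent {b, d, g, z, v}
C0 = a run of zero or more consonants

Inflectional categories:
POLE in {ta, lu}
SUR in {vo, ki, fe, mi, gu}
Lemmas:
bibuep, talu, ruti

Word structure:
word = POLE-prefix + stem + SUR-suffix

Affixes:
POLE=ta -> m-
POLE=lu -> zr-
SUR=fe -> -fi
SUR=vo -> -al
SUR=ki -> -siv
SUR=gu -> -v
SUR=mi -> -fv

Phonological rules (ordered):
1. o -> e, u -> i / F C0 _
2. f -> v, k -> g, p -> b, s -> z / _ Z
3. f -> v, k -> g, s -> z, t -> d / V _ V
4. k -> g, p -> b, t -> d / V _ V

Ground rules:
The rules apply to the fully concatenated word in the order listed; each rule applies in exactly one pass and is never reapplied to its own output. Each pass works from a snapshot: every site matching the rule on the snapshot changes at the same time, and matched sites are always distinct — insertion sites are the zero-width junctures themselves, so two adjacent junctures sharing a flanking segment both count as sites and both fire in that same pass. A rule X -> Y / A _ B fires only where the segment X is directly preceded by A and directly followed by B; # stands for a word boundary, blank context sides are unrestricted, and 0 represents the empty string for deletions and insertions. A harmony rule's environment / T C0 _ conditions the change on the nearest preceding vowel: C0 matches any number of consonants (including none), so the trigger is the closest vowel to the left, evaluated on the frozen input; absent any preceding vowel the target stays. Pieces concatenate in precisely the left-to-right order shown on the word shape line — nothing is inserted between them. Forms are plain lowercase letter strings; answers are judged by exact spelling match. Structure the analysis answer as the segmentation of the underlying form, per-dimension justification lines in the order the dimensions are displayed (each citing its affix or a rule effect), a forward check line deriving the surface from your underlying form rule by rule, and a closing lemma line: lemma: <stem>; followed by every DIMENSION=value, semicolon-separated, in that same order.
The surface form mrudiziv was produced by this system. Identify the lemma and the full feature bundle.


underlying: m-ruti-siv
POLE=ta - signalled by the affix m-
SUR=ki - signalled by the affix -siv
check: mrutisiv -> mrutisiv -> mrutisiv -> mrudiziv -> mrudiziv
lemma: ruti; POLE=ta; SUR=ki
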